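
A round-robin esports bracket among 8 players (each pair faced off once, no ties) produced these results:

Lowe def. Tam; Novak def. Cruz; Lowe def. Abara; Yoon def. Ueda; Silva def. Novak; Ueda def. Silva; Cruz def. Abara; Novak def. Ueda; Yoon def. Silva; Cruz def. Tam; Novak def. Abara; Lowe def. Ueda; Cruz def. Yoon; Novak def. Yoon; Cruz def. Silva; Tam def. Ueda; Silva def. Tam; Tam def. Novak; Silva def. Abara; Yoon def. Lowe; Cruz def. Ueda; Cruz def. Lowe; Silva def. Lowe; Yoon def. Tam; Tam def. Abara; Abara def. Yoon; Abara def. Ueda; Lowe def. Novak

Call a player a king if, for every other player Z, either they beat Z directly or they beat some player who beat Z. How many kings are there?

Cruz reaches everyone (king).
Lowe reaches everyone (king).
Tam cannot reach Lowe in two steps.
Yoon cannot reach Cruz in two steps.
Novak reaches everyone (king).
Ueda cannot reach Cruz, Yoon in two steps.
Abara cannot reach Cruz, Novak in two steps.
Silva reaches everyone (king).
Kings: Cruz, Lowe, Novak, Silva — 4.

4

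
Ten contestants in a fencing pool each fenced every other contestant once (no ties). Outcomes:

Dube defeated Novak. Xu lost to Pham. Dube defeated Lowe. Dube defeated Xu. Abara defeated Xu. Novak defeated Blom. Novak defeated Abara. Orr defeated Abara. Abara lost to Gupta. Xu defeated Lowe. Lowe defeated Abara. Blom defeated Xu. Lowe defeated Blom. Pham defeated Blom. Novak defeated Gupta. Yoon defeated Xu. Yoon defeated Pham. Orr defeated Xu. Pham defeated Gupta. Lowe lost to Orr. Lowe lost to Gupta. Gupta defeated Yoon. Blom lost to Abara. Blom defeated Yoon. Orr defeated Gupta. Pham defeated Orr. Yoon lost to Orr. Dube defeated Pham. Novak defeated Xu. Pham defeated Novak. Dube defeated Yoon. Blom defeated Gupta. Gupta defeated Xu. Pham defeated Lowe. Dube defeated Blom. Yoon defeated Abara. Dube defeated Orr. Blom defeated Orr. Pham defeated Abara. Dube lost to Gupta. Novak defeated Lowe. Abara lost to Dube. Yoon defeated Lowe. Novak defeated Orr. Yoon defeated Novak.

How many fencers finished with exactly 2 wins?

Win totals: Dube 8, Lowe 2, Pham 7, Xu 1, Yoon 5, Gupta 5, Blom 4, Orr 5, Abara 2, Novak 6.
Exactly 2: Lowe, Abara — 2 fencers.

2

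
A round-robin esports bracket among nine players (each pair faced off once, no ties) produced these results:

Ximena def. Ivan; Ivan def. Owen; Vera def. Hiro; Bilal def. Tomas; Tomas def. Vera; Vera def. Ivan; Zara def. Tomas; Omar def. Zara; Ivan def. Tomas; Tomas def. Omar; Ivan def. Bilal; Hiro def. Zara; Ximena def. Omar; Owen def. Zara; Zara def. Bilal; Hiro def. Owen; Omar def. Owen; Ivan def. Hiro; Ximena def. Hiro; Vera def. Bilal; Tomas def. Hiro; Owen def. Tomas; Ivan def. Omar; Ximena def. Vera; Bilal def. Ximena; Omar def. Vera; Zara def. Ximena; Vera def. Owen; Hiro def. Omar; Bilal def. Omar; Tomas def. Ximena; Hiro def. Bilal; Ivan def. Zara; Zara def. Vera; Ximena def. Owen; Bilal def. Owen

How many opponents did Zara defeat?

Zara's results: beat Bilal, Vera, Tomas, Ximena; lost to Omar, Hiro, Ivan, Owen.
That is 4 wins.

4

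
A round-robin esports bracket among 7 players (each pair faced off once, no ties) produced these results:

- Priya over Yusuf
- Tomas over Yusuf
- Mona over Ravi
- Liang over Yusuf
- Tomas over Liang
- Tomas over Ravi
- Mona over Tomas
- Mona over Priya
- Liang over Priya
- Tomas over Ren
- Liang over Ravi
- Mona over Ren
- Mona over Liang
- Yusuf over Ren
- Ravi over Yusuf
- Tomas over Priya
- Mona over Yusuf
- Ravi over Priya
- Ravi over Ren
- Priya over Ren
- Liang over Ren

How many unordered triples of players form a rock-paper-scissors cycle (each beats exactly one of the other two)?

0

Win totals: Liang 4, Tomas 5, Yusuf 1, Ravi 3, Mona 6, Priya 2, Ren 0.
A player with w wins dominates both others in C(w,2) triples; summing gives 6 + 10 + 0 + 3 + 15 + 1 + 0 = 35 transitive triples.
Total triples C(7,3) = 35, so cyclic triples = 35 − 35 = 0.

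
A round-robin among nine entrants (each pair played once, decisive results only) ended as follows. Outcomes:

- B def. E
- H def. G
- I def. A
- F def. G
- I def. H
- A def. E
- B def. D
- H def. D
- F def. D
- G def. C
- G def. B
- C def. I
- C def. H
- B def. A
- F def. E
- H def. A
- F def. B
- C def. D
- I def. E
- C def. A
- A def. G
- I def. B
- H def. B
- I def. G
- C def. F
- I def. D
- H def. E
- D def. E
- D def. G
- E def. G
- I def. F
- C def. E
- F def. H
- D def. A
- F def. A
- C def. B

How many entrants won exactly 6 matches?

1

Win totals: A 2, B 3, C 7, D 3, E 1, F 6, G 2, H 5, I 7.
Exactly 6: F — 1 entrant.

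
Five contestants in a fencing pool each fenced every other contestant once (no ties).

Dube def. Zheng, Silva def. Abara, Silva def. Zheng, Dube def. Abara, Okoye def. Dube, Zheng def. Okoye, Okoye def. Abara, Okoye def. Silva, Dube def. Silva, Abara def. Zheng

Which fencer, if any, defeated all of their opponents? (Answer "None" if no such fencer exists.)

Highest win total is Okoye with 3 (out of 4 possible).
Okoye lost to Zheng, so no fencer went undefeated.

None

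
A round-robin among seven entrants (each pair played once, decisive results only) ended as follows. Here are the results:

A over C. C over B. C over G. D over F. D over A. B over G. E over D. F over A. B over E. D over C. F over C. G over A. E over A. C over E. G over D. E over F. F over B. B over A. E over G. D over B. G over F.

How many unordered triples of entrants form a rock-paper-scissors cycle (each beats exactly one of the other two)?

11

Win totals: A 1, B 3, C 3, D 4, E 4, F 3, G 3.
An entrant with w wins dominates both others in C(w,2) triples; summing gives 0 + 3 + 3 + 6 + 6 + 3 + 3 = 24 transitive triples.
Total triples C(7,3) = 35, so cyclic triples = 35 − 24 = 11.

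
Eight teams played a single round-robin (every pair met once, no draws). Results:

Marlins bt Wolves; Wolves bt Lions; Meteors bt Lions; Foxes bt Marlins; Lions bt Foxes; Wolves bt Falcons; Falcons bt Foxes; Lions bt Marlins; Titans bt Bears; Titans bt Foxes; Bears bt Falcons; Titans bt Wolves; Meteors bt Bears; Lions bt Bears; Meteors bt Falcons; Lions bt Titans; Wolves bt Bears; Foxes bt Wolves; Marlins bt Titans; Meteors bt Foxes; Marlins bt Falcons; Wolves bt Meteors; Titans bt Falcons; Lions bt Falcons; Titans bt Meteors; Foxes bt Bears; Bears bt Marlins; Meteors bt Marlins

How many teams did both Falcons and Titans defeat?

1

Falcons beat: Foxes.
Titans beat: Foxes, Wolves, Bears, Meteors, Falcons.
Both beat: Foxes — 1.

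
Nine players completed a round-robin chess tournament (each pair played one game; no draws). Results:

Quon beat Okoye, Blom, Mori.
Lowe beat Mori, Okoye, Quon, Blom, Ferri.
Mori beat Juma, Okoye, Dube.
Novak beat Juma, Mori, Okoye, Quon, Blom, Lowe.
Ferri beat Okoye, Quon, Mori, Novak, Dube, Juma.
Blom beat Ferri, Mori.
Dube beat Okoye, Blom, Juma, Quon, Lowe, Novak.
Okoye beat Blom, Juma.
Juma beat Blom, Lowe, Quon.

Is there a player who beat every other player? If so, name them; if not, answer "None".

Highest win total is Novak with 6 (out of 8 possible).
Novak lost to Ferri, Dube, so no player went undefeated.

None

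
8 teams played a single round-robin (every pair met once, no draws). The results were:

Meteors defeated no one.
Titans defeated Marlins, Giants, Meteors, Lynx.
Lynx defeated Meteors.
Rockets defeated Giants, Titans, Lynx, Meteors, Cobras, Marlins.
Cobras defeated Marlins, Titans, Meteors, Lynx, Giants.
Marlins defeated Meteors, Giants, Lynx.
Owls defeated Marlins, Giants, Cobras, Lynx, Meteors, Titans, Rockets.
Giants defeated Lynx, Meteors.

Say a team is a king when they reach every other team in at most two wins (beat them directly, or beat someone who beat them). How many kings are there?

1

Giants cannot reach Owls, Cobras, Rockets, Titans, Marlins in two steps.
Owls reaches everyone (king).
Cobras cannot reach Owls, Rockets in two steps.
Rockets cannot reach Owls in two steps.
Lynx cannot reach Giants, Owls, Cobras, Rockets, Titans, Marlins in two steps.
Titans cannot reach Owls, Cobras, Rockets in two steps.
Marlins cannot reach Owls, Cobras, Rockets, Titans in two steps.
Meteors cannot reach Giants, Owls, Cobras, Rockets, Lynx, Titans, Marlins in two steps.
Kings: Owls — 1.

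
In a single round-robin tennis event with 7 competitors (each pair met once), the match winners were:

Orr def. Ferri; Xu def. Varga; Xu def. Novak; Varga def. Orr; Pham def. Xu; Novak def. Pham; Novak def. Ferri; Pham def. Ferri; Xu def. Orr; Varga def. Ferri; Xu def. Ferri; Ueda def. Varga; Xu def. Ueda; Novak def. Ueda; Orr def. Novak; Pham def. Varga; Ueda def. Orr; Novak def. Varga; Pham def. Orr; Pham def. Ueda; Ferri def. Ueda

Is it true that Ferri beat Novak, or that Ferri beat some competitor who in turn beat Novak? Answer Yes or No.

Ferri did not beat Novak directly.
Ferri beat Ueda, but each of them lost to Novak. No two-step path.

No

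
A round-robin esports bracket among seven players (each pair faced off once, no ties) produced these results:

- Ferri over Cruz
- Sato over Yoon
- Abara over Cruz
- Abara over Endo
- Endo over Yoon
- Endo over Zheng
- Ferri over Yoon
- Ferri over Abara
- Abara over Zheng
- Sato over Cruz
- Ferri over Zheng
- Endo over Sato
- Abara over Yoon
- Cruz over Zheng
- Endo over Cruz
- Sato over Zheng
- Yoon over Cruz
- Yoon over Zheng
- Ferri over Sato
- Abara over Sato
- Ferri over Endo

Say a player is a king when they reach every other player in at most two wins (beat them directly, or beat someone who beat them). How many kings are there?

1

Abara cannot reach Ferri in two steps.
Cruz cannot reach Abara, Endo, Sato, Yoon, Ferri in two steps.
Zheng cannot reach Abara, Cruz, Endo, Sato, Yoon, Ferri in two steps.
Endo cannot reach Abara, Ferri in two steps.
Sato cannot reach Abara, Endo, Ferri in two steps.
Yoon cannot reach Abara, Endo, Sato, Ferri in two steps.
Ferri reaches everyone (king).
Kings: Ferri — 1.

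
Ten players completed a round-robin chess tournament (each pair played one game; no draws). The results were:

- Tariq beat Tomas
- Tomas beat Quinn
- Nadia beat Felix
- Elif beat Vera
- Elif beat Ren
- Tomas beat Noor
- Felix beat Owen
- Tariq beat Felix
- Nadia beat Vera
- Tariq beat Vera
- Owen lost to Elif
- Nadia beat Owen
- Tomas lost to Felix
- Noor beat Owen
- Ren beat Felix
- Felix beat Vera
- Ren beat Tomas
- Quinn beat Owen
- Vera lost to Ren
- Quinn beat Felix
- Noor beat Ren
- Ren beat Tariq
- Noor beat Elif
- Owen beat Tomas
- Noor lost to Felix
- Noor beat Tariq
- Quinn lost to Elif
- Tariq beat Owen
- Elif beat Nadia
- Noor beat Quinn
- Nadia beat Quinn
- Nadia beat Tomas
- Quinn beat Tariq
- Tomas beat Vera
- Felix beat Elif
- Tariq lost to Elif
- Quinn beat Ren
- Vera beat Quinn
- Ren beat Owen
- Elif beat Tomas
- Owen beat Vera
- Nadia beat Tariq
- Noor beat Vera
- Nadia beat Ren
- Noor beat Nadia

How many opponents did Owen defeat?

Owen's results: beat Tomas, Vera; lost to Quinn, Tariq, Nadia, Felix, Ren, Noor, Elif.
That is 2 wins.

2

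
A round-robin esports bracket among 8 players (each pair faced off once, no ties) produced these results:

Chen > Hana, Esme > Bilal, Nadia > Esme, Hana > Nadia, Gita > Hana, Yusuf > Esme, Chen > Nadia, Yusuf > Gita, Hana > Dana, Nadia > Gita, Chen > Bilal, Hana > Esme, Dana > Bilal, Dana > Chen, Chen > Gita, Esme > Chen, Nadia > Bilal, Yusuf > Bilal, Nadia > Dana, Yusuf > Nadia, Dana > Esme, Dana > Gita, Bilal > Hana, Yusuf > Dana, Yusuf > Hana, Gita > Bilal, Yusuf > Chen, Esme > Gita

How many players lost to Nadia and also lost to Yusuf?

Nadia beat: Gita, Bilal, Dana, Esme.
Yusuf beat: Hana, Chen, Gita, Bilal, Dana, Nadia, Esme.
Both beat: Gita, Bilal, Dana, Esme — 4.

4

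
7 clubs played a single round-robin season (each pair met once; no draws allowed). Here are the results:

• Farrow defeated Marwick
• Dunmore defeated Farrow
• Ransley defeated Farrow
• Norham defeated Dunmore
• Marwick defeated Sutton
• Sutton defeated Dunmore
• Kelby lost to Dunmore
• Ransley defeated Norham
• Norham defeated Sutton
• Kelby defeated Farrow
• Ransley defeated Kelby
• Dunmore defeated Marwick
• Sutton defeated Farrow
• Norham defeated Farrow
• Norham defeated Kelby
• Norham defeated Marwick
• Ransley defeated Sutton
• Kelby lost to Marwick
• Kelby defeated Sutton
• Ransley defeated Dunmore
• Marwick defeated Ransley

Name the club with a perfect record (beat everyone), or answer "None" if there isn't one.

Highest win total is Ransley with 5 (out of 6 possible).
Ransley lost to Marwick, so no club went undefeated.

None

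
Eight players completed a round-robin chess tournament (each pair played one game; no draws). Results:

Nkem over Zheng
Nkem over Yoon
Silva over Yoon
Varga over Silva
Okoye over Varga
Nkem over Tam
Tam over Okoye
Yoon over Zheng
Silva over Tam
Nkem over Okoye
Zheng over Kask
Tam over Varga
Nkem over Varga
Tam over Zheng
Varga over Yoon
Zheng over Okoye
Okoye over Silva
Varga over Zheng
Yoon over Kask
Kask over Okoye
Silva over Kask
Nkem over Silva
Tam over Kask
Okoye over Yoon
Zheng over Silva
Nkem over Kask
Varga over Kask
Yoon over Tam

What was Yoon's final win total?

Yoon's results: beat Zheng, Tam, Kask; lost to Okoye, Varga, Nkem, Silva.
That is 3 wins.

3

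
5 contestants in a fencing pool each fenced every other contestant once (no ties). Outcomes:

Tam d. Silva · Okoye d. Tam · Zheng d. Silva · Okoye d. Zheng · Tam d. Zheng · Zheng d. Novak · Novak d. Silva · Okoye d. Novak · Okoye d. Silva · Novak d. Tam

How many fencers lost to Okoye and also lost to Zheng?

2

Okoye beat: Zheng, Silva, Tam, Novak.
Zheng beat: Silva, Novak.
Both beat: Silva, Novak — 2.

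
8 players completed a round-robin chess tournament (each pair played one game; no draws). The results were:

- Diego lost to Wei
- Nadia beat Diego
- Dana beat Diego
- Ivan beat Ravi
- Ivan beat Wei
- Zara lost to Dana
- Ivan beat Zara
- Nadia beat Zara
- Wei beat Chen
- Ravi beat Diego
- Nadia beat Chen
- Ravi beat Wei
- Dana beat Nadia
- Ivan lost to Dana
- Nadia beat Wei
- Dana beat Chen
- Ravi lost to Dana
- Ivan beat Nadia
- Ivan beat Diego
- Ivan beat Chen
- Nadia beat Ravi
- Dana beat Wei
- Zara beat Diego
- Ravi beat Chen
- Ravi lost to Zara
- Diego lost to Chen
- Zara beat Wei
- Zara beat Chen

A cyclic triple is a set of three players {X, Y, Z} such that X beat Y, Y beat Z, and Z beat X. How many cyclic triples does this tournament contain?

0

Win totals: Dana 7, Zara 4, Nadia 5, Ivan 6, Diego 0, Ravi 3, Chen 1, Wei 2.
A player with w wins dominates both others in C(w,2) triples; summing gives 21 + 6 + 10 + 15 + 0 + 3 + 0 + 1 = 56 transitive triples.
Total triples C(8,3) = 56, so cyclic triples = 56 − 56 = 0.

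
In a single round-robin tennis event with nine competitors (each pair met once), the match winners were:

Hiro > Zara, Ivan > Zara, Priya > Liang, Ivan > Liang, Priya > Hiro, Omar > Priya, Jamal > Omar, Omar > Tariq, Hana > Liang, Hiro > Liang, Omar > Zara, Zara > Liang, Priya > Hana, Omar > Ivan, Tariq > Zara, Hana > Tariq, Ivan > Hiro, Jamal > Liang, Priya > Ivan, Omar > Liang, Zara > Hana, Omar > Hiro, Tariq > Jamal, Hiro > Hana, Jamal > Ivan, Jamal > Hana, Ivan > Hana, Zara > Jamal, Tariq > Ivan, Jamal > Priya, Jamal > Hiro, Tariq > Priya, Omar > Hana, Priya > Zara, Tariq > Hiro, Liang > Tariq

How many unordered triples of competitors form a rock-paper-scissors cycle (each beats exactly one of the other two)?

15

Win totals: Liang 1, Hana 2, Omar 7, Ivan 4, Zara 3, Tariq 5, Hiro 3, Jamal 6, Priya 5.
A competitor with w wins dominates both others in C(w,2) triples; summing gives 0 + 1 + 21 + 6 + 3 + 10 + 3 + 15 + 10 = 69 transitive triples.
Total triples C(9,3) = 84, so cyclic triples = 84 − 69 = 15.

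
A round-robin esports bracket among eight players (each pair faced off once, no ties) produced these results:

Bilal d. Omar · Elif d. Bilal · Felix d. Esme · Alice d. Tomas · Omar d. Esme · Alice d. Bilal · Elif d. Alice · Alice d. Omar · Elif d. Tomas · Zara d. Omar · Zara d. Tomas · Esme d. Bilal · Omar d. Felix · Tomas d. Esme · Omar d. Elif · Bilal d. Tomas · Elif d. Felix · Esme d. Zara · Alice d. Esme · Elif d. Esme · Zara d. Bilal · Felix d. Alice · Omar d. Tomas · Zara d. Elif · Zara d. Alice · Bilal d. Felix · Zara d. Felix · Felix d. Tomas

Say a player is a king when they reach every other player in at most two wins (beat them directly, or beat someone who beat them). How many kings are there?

Felix cannot reach Elif in two steps.
Omar reaches everyone (king).
Elif reaches everyone (king).
Alice reaches everyone (king).
Esme reaches everyone (king).
Zara reaches everyone (king).
Tomas cannot reach Felix, Omar, Elif, Alice in two steps.
Bilal cannot reach Zara in two steps.
Kings: Omar, Elif, Alice, Esme, Zara — 5.

5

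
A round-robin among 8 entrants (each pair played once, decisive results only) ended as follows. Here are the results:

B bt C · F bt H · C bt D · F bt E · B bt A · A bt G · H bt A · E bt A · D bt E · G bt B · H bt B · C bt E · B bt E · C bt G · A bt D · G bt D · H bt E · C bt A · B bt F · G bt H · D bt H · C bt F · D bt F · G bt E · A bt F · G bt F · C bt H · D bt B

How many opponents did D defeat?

D's results: beat B, E, F, H; lost to A, C, G.
That is 4 wins.

4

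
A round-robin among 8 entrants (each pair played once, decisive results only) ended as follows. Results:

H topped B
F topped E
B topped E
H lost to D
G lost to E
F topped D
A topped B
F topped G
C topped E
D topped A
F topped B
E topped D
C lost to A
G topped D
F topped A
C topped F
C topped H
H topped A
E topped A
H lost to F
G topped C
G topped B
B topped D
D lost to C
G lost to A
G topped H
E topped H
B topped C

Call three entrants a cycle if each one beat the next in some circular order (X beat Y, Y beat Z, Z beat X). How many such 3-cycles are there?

Win totals: A 3, B 3, C 4, D 2, E 4, F 6, G 4, H 2.
An entrant with w wins dominates both others in C(w,2) triples; summing gives 3 + 3 + 6 + 1 + 6 + 15 + 6 + 1 = 41 transitive triples.
Total triples C(8,3) = 56, so cyclic triples = 56 − 41 = 15.

15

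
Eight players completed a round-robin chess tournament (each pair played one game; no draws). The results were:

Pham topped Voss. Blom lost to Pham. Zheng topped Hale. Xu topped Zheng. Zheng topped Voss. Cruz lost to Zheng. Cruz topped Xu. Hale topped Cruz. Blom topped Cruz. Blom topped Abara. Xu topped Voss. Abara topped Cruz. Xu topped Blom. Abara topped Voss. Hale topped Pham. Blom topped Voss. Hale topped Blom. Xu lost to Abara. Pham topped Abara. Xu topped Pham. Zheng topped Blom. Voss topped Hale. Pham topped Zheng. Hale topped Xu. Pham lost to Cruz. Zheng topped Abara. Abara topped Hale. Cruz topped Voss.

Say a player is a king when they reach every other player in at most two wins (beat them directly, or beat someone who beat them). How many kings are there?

Abara reaches everyone (king).
Hale reaches everyone (king).
Blom cannot reach Zheng in two steps.
Pham reaches everyone (king).
Zheng reaches everyone (king).
Voss cannot reach Abara, Zheng in two steps.
Xu reaches everyone (king).
Cruz reaches everyone (king).
Kings: Abara, Hale, Pham, Zheng, Xu, Cruz — 6.

6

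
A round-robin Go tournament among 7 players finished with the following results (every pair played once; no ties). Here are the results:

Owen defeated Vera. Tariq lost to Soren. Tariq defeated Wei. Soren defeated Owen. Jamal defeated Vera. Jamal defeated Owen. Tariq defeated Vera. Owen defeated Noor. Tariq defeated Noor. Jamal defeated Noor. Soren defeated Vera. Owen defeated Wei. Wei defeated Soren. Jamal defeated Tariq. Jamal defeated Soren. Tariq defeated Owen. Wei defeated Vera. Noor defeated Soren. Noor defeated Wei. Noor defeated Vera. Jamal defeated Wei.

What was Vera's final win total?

0

Vera's results: beat no one; lost to Wei, Soren, Noor, Owen, Tariq, Jamal.
That is 0 wins.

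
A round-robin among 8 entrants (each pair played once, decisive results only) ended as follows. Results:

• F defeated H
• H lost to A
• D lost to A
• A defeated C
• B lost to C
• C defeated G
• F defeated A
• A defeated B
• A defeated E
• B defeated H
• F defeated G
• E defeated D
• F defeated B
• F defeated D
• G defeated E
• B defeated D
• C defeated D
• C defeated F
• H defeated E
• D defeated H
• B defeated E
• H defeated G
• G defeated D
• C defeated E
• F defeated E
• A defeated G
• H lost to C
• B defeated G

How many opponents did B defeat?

4

B's results: beat D, E, G, H; lost to A, C, F.
That is 4 wins.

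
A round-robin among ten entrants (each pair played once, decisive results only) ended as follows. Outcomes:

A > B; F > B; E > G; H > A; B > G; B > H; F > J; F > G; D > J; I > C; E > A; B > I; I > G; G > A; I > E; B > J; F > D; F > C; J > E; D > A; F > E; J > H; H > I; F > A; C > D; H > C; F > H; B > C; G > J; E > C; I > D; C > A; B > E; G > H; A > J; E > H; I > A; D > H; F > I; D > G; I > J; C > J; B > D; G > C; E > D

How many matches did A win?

A's results: beat B, J; lost to C, D, E, F, G, H, I.
That is 2 wins.

2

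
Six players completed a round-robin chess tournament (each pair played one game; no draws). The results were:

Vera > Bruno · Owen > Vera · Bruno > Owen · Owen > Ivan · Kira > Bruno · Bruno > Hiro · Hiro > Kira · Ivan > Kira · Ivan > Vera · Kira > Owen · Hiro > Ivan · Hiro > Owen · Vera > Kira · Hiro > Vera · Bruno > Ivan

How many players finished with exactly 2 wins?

4

Win totals: Owen 2, Hiro 4, Bruno 3, Vera 2, Ivan 2, Kira 2.
Exactly 2: Owen, Vera, Ivan, Kira — 4 players.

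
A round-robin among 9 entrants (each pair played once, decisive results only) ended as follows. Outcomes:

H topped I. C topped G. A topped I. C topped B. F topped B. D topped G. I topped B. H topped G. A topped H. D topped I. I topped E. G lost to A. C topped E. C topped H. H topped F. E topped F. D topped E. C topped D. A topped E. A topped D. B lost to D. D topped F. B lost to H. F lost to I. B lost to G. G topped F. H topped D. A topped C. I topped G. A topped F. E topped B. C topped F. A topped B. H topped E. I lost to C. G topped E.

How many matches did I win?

4

I's results: beat B, E, F, G; lost to A, C, D, H.
That is 4 wins.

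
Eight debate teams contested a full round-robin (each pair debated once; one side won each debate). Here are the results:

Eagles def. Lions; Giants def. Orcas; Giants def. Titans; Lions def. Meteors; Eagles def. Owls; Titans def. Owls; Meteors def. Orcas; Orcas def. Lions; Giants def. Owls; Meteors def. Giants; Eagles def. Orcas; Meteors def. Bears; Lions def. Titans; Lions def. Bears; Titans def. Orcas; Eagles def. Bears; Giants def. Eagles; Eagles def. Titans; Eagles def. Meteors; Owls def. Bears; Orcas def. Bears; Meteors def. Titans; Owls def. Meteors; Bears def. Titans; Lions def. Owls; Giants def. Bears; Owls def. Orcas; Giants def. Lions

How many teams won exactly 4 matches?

2

Win totals: Meteors 4, Eagles 6, Owls 3, Bears 1, Orcas 2, Titans 2, Lions 4, Giants 6.
Exactly 4: Meteors, Lions — 2 teams.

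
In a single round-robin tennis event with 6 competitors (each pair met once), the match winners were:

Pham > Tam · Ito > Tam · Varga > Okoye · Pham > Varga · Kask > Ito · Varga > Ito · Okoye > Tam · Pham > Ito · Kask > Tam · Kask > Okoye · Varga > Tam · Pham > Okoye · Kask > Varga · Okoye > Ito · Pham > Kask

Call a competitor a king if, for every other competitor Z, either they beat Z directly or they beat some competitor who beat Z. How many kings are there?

Tam cannot reach Varga, Kask, Okoye, Ito, Pham in two steps.
Varga cannot reach Kask, Pham in two steps.
Kask cannot reach Pham in two steps.
Okoye cannot reach Varga, Kask, Pham in two steps.
Ito cannot reach Varga, Kask, Okoye, Pham in two steps.
Pham reaches everyone (king).
Kings: Pham — 1.

1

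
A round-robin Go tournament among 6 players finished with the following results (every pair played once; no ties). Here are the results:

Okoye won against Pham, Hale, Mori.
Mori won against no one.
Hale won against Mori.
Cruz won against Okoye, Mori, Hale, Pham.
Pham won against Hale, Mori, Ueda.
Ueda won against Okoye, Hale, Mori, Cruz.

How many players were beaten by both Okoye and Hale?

1

Okoye beat: Pham, Hale, Mori.
Hale beat: Mori.
Both beat: Mori — 1.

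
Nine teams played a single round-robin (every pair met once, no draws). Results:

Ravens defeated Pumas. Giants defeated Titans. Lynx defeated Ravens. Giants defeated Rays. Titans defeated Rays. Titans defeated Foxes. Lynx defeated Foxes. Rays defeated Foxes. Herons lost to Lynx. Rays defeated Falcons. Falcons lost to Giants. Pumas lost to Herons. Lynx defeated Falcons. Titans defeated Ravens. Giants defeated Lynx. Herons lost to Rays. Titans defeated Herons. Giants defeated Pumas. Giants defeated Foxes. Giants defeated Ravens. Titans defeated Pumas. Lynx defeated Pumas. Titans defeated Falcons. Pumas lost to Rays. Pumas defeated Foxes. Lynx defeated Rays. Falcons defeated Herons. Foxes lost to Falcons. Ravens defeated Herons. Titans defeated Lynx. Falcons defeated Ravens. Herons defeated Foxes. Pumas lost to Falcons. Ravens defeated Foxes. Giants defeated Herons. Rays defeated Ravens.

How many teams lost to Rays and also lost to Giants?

Rays beat: Foxes, Herons, Falcons, Pumas, Ravens.
Giants beat: Foxes, Herons, Rays, Lynx, Falcons, Titans, Pumas, Ravens.
Both beat: Foxes, Herons, Falcons, Pumas, Ravens — 5.

5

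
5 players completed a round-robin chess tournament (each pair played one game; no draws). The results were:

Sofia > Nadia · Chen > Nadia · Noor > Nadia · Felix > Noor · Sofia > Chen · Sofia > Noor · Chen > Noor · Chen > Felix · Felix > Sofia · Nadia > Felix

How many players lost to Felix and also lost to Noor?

0

Felix beat: Noor, Sofia.
Noor beat: Nadia.
No one was beaten by both.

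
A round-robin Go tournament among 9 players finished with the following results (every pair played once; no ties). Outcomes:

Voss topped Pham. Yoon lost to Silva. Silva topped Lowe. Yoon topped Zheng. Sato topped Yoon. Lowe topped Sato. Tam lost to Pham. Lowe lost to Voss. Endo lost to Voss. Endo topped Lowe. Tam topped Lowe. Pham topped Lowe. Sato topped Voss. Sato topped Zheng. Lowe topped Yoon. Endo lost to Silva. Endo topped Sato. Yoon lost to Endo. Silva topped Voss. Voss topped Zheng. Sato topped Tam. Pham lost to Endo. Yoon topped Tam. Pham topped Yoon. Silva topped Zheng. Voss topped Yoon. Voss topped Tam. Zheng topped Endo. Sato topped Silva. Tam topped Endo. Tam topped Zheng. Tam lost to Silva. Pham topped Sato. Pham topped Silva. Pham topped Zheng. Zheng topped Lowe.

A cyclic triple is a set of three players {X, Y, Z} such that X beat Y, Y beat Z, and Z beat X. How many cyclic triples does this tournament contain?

Win totals: Yoon 2, Voss 6, Silva 6, Pham 6, Endo 4, Zheng 2, Sato 5, Tam 3, Lowe 2.
A player with w wins dominates both others in C(w,2) triples; summing gives 1 + 15 + 15 + 15 + 6 + 1 + 10 + 3 + 1 = 67 transitive triples.
Total triples C(9,3) = 84, so cyclic triples = 84 − 67 = 17.

17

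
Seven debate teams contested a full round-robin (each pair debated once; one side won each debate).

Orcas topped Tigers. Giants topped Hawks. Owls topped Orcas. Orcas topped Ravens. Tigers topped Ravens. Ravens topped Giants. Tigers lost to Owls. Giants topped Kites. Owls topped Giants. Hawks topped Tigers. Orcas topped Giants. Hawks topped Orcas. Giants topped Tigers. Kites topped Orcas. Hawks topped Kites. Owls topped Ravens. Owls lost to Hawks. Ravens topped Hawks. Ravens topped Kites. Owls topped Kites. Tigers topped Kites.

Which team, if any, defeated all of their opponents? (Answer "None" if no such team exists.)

Highest win total is Owls with 5 (out of 6 possible).
Owls lost to Hawks, so no team went undefeated.

None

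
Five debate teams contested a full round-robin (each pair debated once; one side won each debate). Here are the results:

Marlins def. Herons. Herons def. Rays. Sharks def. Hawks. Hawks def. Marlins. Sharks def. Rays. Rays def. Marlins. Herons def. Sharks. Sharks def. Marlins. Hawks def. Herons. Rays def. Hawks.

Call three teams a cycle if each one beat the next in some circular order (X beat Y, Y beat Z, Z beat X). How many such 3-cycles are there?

4

Of the C(5,3) = 10 triples, the cyclic ones are: {Sharks, Hawks, Herons}; {Sharks, Herons, Marlins}; {Hawks, Herons, Rays}; {Herons, Marlins, Rays}.
That is 4.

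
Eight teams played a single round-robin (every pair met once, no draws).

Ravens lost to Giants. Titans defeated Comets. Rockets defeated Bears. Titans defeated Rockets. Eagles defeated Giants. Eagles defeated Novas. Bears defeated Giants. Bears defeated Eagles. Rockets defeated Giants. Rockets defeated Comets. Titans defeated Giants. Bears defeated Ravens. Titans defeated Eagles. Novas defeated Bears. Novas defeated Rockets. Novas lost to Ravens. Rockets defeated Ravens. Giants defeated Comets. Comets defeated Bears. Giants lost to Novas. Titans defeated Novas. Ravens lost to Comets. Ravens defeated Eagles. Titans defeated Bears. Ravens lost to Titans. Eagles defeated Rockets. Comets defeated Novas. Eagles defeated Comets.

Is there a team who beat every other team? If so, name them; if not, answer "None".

Titans has 7 wins out of 7 opponents — a perfect record.

Titans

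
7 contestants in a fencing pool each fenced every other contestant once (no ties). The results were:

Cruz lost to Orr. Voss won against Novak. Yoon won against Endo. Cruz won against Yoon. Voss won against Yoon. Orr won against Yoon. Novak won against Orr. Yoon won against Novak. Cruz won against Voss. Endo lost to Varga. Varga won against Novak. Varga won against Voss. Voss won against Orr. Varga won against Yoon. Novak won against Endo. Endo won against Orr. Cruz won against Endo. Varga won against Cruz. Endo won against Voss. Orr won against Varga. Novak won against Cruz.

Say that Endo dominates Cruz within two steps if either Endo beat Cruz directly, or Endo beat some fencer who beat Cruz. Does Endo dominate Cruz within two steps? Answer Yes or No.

Yes

Endo did not beat Cruz directly.
Endo beat Voss, Orr. Of those, Orr beat Cruz.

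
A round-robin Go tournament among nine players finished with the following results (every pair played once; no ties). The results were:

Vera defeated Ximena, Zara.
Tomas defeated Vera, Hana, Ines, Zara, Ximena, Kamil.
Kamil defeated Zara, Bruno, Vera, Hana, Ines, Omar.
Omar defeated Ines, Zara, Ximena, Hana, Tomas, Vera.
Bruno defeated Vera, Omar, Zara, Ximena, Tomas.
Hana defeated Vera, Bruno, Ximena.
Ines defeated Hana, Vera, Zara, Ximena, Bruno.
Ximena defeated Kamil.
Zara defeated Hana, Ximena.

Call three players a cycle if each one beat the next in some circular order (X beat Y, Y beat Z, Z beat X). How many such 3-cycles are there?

14

Win totals: Bruno 5, Hana 3, Kamil 6, Ines 5, Tomas 6, Ximena 1, Vera 2, Omar 6, Zara 2.
A player with w wins dominates both others in C(w,2) triples; summing gives 10 + 3 + 15 + 10 + 15 + 0 + 1 + 15 + 1 = 70 transitive triples.
Total triples C(9,3) = 84, so cyclic triples = 84 − 70 = 14.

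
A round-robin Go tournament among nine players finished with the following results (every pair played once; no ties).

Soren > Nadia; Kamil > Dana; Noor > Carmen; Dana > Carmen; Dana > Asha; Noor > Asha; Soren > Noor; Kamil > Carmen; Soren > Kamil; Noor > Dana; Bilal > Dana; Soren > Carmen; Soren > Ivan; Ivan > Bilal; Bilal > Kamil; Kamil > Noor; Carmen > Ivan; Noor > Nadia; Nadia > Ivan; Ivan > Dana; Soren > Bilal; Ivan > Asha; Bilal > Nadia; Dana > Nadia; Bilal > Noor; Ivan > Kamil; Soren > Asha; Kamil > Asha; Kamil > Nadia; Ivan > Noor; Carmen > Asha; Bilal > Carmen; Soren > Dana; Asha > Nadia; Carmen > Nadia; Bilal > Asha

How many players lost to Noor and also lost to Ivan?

2

Noor beat: Asha, Carmen, Nadia, Dana.
Ivan beat: Asha, Noor, Bilal, Kamil, Dana.
Both beat: Asha, Dana — 2.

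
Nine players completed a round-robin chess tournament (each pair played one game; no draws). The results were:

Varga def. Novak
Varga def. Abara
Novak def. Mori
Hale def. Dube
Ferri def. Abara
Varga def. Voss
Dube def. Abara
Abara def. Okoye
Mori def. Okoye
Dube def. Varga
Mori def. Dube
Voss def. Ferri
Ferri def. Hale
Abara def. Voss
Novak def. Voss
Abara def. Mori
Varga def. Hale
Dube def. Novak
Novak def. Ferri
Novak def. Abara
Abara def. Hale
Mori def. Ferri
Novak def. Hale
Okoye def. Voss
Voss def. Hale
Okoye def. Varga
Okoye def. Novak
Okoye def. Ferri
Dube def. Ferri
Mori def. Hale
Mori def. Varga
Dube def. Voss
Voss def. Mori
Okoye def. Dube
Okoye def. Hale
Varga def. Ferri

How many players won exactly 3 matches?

Win totals: Dube 5, Novak 5, Mori 5, Hale 1, Voss 3, Abara 4, Okoye 6, Ferri 2, Varga 5.
Exactly 3: Voss — 1 player.

1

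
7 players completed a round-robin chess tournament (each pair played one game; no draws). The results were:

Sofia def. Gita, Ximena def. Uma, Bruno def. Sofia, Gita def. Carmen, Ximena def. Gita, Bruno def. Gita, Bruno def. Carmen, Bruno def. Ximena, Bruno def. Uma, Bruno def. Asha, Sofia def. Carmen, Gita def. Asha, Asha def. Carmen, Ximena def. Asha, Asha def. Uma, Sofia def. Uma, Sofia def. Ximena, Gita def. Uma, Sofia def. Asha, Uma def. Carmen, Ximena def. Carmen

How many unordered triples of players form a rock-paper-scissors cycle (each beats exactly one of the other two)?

0

Win totals: Bruno 6, Carmen 0, Gita 3, Ximena 4, Sofia 5, Uma 1, Asha 2.
A player with w wins dominates both others in C(w,2) triples; summing gives 15 + 0 + 3 + 6 + 10 + 0 + 1 = 35 transitive triples.
Total triples C(7,3) = 35, so cyclic triples = 35 − 35 = 0.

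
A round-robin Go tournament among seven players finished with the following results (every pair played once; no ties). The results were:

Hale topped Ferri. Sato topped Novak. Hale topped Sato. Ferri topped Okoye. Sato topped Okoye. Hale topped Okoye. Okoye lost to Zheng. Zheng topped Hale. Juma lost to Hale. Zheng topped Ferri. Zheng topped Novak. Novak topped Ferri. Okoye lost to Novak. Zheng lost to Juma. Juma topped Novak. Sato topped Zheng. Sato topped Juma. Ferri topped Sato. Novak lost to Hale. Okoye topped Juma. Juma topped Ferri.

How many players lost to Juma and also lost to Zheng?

Juma beat: Zheng, Novak, Ferri.
Zheng beat: Okoye, Novak, Hale, Ferri.
Both beat: Novak, Ferri — 2.

2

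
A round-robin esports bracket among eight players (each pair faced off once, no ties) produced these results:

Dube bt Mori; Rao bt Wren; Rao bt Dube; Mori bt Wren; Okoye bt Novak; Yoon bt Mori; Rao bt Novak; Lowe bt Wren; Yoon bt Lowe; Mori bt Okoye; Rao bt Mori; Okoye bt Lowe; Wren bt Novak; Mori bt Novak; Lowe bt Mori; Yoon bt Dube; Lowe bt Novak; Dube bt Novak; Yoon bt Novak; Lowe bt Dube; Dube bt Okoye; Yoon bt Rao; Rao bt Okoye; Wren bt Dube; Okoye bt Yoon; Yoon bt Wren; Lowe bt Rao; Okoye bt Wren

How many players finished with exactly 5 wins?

2

Win totals: Okoye 4, Lowe 5, Novak 0, Yoon 6, Wren 2, Mori 3, Dube 3, Rao 5.
Exactly 5: Lowe, Rao — 2 players.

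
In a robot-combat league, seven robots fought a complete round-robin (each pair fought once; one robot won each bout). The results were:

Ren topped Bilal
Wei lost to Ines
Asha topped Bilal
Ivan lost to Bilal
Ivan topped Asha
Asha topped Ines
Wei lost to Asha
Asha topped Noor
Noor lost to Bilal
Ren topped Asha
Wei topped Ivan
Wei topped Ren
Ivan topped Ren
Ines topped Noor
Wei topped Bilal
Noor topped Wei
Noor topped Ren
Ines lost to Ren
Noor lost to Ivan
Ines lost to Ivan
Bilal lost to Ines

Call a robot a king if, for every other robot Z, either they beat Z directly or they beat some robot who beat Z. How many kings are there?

6

Ivan reaches everyone (king).
Noor reaches everyone (king).
Wei reaches everyone (king).
Asha reaches everyone (king).
Bilal reaches everyone (king).
Ren reaches everyone (king).
Ines cannot reach Asha in two steps.
Kings: Ivan, Noor, Wei, Asha, Bilal, Ren — 6.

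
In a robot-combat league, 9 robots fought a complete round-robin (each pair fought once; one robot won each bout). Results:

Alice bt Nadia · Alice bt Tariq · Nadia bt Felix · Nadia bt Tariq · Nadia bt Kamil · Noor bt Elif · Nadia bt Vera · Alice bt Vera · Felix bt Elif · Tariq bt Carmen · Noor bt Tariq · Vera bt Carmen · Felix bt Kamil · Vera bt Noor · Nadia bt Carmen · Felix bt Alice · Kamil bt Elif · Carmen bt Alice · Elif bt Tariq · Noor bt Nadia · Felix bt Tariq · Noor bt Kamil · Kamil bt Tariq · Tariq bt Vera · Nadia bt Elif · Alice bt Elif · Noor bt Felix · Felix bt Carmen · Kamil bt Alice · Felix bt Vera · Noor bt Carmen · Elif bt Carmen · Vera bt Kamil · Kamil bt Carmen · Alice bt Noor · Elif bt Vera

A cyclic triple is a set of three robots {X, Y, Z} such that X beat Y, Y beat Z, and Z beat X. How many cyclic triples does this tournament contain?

Win totals: Elif 3, Alice 5, Tariq 2, Vera 3, Carmen 1, Nadia 6, Kamil 4, Noor 6, Felix 6.
A robot with w wins dominates both others in C(w,2) triples; summing gives 3 + 10 + 1 + 3 + 0 + 15 + 6 + 15 + 15 = 68 transitive triples.
Total triples C(9,3) = 84, so cyclic triples = 84 − 68 = 16.

16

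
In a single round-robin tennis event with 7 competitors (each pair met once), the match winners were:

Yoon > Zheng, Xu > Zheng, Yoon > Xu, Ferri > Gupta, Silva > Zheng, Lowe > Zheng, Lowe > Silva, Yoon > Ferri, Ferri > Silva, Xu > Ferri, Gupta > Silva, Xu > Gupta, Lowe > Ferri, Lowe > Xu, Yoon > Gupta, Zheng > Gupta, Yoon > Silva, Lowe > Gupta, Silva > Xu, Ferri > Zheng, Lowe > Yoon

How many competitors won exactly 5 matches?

1

Win totals: Gupta 1, Zheng 1, Yoon 5, Silva 2, Lowe 6, Ferri 3, Xu 3.
Exactly 5: Yoon — 1 competitor.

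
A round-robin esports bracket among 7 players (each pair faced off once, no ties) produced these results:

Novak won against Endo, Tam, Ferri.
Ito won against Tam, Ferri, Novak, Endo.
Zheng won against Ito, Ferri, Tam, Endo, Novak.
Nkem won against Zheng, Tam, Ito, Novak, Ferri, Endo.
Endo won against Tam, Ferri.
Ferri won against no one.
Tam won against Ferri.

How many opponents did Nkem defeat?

Nkem's results: beat Ito, Ferri, Zheng, Endo, Novak, Tam; lost to no one.
That is 6 wins.

6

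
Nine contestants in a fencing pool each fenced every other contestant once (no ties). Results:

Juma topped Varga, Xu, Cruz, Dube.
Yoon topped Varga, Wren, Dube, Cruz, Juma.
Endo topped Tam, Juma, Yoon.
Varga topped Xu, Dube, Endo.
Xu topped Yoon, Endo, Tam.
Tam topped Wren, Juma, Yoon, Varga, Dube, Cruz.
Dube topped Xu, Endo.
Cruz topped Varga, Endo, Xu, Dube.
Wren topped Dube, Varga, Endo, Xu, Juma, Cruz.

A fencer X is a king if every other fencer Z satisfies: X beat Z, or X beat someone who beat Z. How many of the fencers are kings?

4

Xu reaches everyone (king).
Yoon cannot reach Tam in two steps.
Juma cannot reach Wren in two steps.
Varga cannot reach Cruz, Wren in two steps.
Endo reaches everyone (king).
Dube cannot reach Varga, Cruz, Wren in two steps.
Cruz cannot reach Wren in two steps.
Wren reaches everyone (king).
Tam reaches everyone (king).
Kings: Xu, Endo, Wren, Tam — 4.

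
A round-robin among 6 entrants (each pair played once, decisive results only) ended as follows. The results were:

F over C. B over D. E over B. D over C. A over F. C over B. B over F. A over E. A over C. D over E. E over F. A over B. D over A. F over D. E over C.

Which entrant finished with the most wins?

A

Win totals: A 4, B 2, C 1, D 3, E 3, F 2.
A leads with 4 wins (next highest: 3).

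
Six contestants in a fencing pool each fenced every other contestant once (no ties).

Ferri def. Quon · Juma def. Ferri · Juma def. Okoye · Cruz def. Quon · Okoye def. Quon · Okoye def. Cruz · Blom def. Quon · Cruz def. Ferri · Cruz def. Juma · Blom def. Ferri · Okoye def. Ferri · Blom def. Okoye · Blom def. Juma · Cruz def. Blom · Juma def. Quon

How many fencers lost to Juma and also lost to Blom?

3

Juma beat: Ferri, Quon, Okoye.
Blom beat: Ferri, Quon, Okoye, Juma.
Both beat: Ferri, Quon, Okoye — 3.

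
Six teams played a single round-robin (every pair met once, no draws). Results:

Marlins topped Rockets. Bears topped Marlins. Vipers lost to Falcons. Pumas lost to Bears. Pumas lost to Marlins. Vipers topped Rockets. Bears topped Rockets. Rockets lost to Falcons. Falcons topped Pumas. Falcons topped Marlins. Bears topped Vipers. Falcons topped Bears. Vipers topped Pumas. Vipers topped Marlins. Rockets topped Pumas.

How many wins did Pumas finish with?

Pumas' results: beat no one; lost to Bears, Falcons, Vipers, Rockets, Marlins.
That is 0 wins.

0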